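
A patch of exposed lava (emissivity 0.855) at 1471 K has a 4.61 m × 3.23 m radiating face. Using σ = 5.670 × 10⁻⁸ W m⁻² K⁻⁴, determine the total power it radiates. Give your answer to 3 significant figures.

P ≈ 3.38×10⁶ W

Area A = 4.61 × 3.23 = 14.8903 m².
P = εσAT⁴ = 0.855 × 5.670×10⁻⁸ × 14.8903 × (1471)⁴ = 3.38×10⁶ W.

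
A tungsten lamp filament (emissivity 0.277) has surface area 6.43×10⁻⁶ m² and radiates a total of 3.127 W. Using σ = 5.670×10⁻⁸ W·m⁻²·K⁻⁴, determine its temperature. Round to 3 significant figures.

Area A = 6.43×10⁻⁶ m².
P = εσAT⁴ ⇒ T = (P/(εσA))^(1/4) = (3.127/(0.277×5.670×10⁻⁸×6.43×10⁻⁶))^(1/4) = 2.36×10³ K.

T ≈ 2.36×10³ K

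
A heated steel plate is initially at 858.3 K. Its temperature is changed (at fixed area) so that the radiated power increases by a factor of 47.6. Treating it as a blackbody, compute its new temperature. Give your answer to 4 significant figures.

P ∝ T⁴, so T₂/T₁ = (P₂/P₁)^(1/4) = (47.6)^(1/4) = 2.62665.
T₂ = 858.3 × 2.62665 = 2254 K.

T₂ ≈ 2254 K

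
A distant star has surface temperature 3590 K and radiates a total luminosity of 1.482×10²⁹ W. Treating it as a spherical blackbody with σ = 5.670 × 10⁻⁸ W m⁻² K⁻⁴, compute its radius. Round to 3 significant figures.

L = 4πR²σT⁴ ⇒ R = √(L/(4πσT⁴)).
σT⁴ = 9.41805×10⁶ W/m², so R = √(1.482×10²⁹/(4π×9.41805×10⁶)) = 3.54×10¹⁰ m.

R ≈ 3.54×10¹⁰ m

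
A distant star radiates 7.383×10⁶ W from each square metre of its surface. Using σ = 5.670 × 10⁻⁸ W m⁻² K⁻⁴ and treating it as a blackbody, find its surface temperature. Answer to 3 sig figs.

I = σT⁴, so T = (I/σ)^(1/4) = (7.383×10⁶/(5.670×10⁻⁸))^(1/4) = 3.38×10³ K.

T ≈ 3.38×10³ K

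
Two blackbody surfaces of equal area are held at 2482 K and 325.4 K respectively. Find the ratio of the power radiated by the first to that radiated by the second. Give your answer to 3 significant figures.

P₁/P₂ ≈ 3.38×10³

With equal areas, P₁/P₂ = (T₁/T₂)⁴ = (2482/325.4)⁴ = 3.38×10³.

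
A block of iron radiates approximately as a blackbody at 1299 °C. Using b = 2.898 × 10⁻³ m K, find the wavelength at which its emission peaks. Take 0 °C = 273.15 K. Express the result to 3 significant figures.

T = 1299 °C + 273.15 = 1572.15 K.
Wien's displacement law: λ_max = b/T = (2.898×10⁻³ m·K)/(1572.15 K) = 1.843×10⁻⁶ m.
That is 1.84 μm, in the infrared range.

λ_max ≈ 1.84 μm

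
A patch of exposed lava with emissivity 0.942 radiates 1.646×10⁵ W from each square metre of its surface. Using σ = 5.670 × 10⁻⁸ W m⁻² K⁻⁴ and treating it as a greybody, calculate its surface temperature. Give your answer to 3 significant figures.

I = εσT⁴, so T = (I/εσ)^(1/4) = (1.646×10⁵/(0.942×5.670×10⁻⁸))^(1/4) = 1.32×10³ K.

T ≈ 1.32×10³ K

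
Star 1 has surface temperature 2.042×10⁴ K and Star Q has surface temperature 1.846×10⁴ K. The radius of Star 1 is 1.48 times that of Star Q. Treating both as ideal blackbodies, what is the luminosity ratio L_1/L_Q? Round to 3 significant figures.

L ∝ R²T⁴, so L_1/L_Q = (R_1/R_Q)²(T_1/T_Q)⁴ = (1.48)² × (2.042×10⁴/1.846×10⁴)⁴ = 2.1904 × 1.49726 = 3.28.

L_1/L_Q ≈ 3.28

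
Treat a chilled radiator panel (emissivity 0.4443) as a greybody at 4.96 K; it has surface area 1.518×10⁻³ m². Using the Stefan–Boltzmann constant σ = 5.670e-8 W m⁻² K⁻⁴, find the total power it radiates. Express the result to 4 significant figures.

Area A = 1.518×10⁻³ m².
P = εσAT⁴ = 0.4443 × 5.670×10⁻⁸ × 1.518×10⁻³ × (4.96)⁴ = 2.315×10⁻⁸ W.

P ≈ 2.315×10⁻⁸ W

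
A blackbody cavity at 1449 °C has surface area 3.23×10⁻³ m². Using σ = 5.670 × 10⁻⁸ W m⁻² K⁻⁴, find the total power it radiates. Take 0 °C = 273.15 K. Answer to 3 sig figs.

T = 1449 °C + 273.15 = 1722.15 K.
Area A = 3.23×10⁻³ m².
P = σAT⁴ = 5.670×10⁻⁸ × 3.23×10⁻³ × (1722.15)⁴ = 1.61×10³ W.

P ≈ 1.61×10³ W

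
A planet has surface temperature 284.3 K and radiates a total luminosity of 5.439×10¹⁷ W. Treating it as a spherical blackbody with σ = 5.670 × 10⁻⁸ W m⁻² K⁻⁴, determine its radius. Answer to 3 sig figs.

L = 4πR²σT⁴ ⇒ R = √(L/(4πσT⁴)).
σT⁴ = 370.417 W/m², so R = √(5.439×10¹⁷/(4π×370.417)) = 1.08×10⁷ m.

R ≈ 1.08×10⁷ m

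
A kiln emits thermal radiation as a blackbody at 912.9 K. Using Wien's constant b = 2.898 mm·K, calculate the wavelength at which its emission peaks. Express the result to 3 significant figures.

λ_max ≈ 3.17 μm

Wien's displacement law: λ_max = b/T = (2.898×10⁻³ m·K)/(912.9 K) = 3.174×10⁻⁶ m.
That is 3.17 μm, in the infrared range.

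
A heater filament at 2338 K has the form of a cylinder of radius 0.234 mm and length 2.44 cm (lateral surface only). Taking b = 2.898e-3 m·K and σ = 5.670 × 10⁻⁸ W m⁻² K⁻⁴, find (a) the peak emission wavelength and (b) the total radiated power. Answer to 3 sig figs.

λ_max ≈ 1.24×10³ nm; P ≈ 60.8 W

(a) λ_max = b/T = 2.898×10⁻³/2338 = 1.240×10⁻⁶ m = 1.24×10³ nm.
Lateral area A = 2πrL = 2π×2.34×10⁻⁴×0.0244 = 3.58745×10⁻⁵ m².
(b) P = σAT⁴ = 5.670×10⁻⁸×3.58745×10⁻⁵×(2338)⁴ = 60.8 W.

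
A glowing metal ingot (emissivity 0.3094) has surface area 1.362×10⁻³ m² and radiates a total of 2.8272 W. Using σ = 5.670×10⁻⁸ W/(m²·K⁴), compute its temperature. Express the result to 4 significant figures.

T ≈ 586.5 K

Area A = 1.362×10⁻³ m².
P = εσAT⁴ ⇒ T = (P/(εσA))^(1/4) = (2.8272/(0.3094×5.670×10⁻⁸×1.362×10⁻³))^(1/4) = 586.5 K.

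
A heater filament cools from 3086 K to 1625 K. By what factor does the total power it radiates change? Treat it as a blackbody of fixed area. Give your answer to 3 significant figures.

P₂/P₁ ≈ 0.0769

P ∝ T⁴, so P₂/P₁ = (T₂/T₁)⁴ = (1625/3086)⁴ = (0.526572)⁴ = 0.0769.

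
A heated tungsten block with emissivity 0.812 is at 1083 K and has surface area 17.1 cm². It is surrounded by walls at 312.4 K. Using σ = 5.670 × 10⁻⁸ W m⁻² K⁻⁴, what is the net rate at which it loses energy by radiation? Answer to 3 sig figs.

Net loss ≈ 108 W

Area A = 17.1 cm² = 1.71×10⁻³ m².
Net radiated power P_net = εσA(T⁴ − T₀⁴) = 0.812×5.670×10⁻⁸×1.71×10⁻³×(1083⁴ − 312.4⁴).
T⁴ − T₀⁴ = 1.37567×10¹² − 9.52454×10⁹ = 1.36615×10¹² K⁴, so P_net = 108 W.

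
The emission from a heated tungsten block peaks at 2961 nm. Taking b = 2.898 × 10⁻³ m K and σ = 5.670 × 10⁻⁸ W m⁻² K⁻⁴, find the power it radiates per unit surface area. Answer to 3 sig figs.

Wien's law: T = b/λ_max = 2.898×10⁻³/2.961×10⁻⁶ = 978.723 K.
Then I = σT⁴ = 5.670×10⁻⁸×(978.723)⁴ = 5.20×10⁴ W/m².

I ≈ 5.20×10⁴ W/m²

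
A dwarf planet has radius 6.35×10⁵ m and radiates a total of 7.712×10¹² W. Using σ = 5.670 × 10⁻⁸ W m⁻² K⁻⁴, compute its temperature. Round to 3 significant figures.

T ≈ 72.0 K

Surface area A = 4πR² = 4π(6.35×10⁵ m)² = 5.06707×10¹² m².
P = σAT⁴ ⇒ T = (P/(σA))^(1/4) = (7.712×10¹²/(5.670×10⁻⁸×5.06707×10¹²))^(1/4) = 72.0 K.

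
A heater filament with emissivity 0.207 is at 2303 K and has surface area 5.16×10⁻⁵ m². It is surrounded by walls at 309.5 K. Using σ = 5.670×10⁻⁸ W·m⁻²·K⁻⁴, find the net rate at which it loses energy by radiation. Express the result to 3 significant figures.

Area A = 5.16×10⁻⁵ m².
Net radiated power P_net = εσA(T⁴ − T₀⁴) = 0.207×5.670×10⁻⁸×5.16×10⁻⁵×(2303⁴ − 309.5⁴).
T⁴ − T₀⁴ = 2.81304×10¹³ − 9.17577×10⁹ = 2.81212×10¹³ K⁴, so P_net = 17.0 W.

Net loss ≈ 17.0 W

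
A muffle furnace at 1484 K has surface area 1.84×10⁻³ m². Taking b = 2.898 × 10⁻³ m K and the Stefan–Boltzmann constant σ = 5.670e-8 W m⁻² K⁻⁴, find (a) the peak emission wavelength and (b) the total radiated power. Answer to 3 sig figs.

λ_max ≈ 1.95 μm; P ≈ 506 W

(a) λ_max = b/T = 2.898×10⁻³/1484 = 1.953×10⁻⁶ m = 1.95 μm.
Area A = 1.84×10⁻³ m².
(b) P = σAT⁴ = 5.670×10⁻⁸×1.84×10⁻³×(1484)⁴ = 506 W.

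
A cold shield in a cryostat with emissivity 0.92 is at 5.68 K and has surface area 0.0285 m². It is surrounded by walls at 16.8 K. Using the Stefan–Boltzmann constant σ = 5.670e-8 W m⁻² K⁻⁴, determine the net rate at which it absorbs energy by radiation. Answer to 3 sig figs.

Net gain ≈ 1.17×10⁻⁴ W

Area A = 0.0285 m².
Net radiated power P_net = εσA(T⁴ − T₀⁴) = 0.92×5.670×10⁻⁸×0.0285×(5.68⁴ − 16.8⁴).
T⁴ − T₀⁴ = 1040.86 − 79659.4 = -78618.5 K⁴, so P_net = -1.17×10⁻⁴ W — negative, meaning a net gain of 1.17×10⁻⁴ W.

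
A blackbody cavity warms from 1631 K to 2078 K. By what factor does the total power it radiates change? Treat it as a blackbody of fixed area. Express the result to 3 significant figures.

P₂/P₁ ≈ 2.63

P ∝ T⁴, so P₂/P₁ = (T₂/T₁)⁴ = (2078/1631)⁴ = (1.27406)⁴ = 2.63.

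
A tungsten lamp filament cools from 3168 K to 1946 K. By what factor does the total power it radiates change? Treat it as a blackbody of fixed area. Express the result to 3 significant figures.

P₂/P₁ ≈ 0.142

P ∝ T⁴, so P₂/P₁ = (T₂/T₁)⁴ = (1946/3168)⁴ = (0.614268)⁴ = 0.142.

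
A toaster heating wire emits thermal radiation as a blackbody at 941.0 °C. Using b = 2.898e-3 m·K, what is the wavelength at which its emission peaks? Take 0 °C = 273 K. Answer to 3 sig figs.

λ_max ≈ 2.39 μm

T = 941.0 °C + 273 = 1214.0 K.
Wien's displacement law: λ_max = b/T = (2.898×10⁻³ m·K)/(1214.0 K) = 2.387×10⁻⁶ m.
That is 2.39 μm, in the infrared range.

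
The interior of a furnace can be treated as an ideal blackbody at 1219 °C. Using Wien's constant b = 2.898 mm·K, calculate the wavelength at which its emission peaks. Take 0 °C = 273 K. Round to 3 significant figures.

T = 1219 °C + 273 = 1492 K.
Wien's displacement law: λ_max = b/T = (2.898×10⁻³ m·K)/(1492 K) = 1.942×10⁻⁶ m.
That is 1.94×10³ nm, in the infrared range.

λ_max ≈ 1.94×10³ nm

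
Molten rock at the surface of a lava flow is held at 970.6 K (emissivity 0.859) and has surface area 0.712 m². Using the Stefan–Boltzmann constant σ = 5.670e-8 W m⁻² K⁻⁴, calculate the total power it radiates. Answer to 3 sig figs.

P ≈ 3.08×10⁴ W

Area A = 0.712 m².
P = εσAT⁴ = 0.859 × 5.670×10⁻⁸ × 0.712 × (970.6)⁴ = 3.08×10⁴ W.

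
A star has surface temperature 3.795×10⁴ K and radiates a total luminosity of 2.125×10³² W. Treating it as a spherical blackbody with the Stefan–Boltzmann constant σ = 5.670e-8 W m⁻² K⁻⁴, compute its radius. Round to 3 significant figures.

L = 4πR²σT⁴ ⇒ R = √(L/(4πσT⁴)).
σT⁴ = 1.17606×10¹¹ W/m², so R = √(2.125×10³²/(4π×1.17606×10¹¹)) = 1.20×10¹⁰ m.

R ≈ 1.20×10¹⁰ m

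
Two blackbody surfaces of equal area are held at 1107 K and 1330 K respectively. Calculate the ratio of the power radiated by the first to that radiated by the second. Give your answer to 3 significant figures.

With equal areas, P₁/P₂ = (T₁/T₂)⁴ = (1107/1330)⁴ = 0.480.

P₁/P₂ ≈ 0.480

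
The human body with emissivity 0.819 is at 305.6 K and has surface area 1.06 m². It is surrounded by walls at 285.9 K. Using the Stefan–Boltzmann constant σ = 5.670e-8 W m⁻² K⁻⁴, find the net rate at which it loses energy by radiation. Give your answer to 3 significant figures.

Net loss ≈ 100 W

Area A = 1.06 m².
Net radiated power P_net = εσA(T⁴ − T₀⁴) = 0.819×5.670×10⁻⁸×1.06×(305.6⁴ − 285.9⁴).
T⁴ − T₀⁴ = 8.72195×10⁹ − 6.68123×10⁹ = 2.04072×10⁹ K⁴, so P_net = 100 W.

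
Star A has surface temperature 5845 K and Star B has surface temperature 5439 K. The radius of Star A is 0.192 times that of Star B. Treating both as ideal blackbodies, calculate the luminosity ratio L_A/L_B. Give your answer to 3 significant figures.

L_A/L_B ≈ 0.0492

L ∝ R²T⁴, so L_A/L_B = (R_A/R_B)²(T_A/T_B)⁴ = (0.192)² × (5845/5439)⁴ = 0.036864 × 1.33371 = 0.0492.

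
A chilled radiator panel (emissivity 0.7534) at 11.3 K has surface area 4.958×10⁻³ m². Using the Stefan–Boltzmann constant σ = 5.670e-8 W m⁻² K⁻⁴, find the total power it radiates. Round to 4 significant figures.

P ≈ 3.453×10⁻⁶ W

Area A = 4.958×10⁻³ m².
P = εσAT⁴ = 0.7534 × 5.670×10⁻⁸ × 4.958×10⁻³ × (11.3)⁴ = 3.453×10⁻⁶ W.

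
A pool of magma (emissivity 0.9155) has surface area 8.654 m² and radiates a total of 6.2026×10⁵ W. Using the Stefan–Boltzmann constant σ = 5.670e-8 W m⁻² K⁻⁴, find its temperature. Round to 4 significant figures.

T ≈ 1084 K

Area A = 8.654 m².
P = εσAT⁴ ⇒ T = (P/(εσA))^(1/4) = (6.2026×10⁵/(0.9155×5.670×10⁻⁸×8.654))^(1/4) = 1084 K.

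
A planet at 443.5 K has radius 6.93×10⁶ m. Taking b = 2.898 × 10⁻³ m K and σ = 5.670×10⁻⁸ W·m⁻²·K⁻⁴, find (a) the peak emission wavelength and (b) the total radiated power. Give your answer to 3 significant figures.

(a) λ_max = b/T = 2.898×10⁻³/443.5 = 6.534×10⁻⁶ m = 6.53 μm.
Surface area A = 4πR² = 4π(6.93×10⁶ m)² = 6.03499×10¹⁴ m².
(b) P = σAT⁴ = 5.670×10⁻⁸×6.03499×10¹⁴×(443.5)⁴ = 1.32×10¹⁸ W.

λ_max ≈ 6.53 μm; P ≈ 1.32×10¹⁸ W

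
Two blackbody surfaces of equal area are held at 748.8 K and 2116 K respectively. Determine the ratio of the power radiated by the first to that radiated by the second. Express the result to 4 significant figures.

With equal areas, P₁/P₂ = (T₁/T₂)⁴ = (748.8/2116)⁴ = 0.01568.

P₁/P₂ ≈ 0.01568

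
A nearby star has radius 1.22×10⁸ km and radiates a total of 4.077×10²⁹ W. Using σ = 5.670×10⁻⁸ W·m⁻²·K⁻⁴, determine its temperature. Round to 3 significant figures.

T ≈ 2.49×10³ K

Surface area A = 4πR² = 4π(1.22×10¹¹ m)² = 1.87038×10²³ m².
P = σAT⁴ ⇒ T = (P/(σA))^(1/4) = (4.077×10²⁹/(5.670×10⁻⁸×1.87038×10²³))^(1/4) = 2.49×10³ K.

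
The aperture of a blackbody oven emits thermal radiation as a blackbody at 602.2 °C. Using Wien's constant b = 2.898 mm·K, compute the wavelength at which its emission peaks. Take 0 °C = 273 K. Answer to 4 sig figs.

T = 602.2 °C + 273 = 875.2 K.
Wien's displacement law: λ_max = b/T = (2.898×10⁻³ m·K)/(875.2 K) = 3.3112×10⁻⁶ m.
That is 3.311 μm, in the infrared range.

λ_max ≈ 3.311 μm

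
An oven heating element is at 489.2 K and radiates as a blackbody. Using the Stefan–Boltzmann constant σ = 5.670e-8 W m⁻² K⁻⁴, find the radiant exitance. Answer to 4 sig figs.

I ≈ 3247 W/m²

Stefan–Boltzmann: I = σT⁴ = 5.670×10⁻⁸ × (489.2)⁴ = 3247 W/m².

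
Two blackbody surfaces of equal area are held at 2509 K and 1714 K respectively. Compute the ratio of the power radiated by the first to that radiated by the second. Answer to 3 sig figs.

With equal areas, P₁/P₂ = (T₁/T₂)⁴ = (2509/1714)⁴ = 4.59.

P₁/P₂ ≈ 4.59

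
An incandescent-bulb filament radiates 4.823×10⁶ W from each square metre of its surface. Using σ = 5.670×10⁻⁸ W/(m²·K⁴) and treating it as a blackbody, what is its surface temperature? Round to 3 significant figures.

I = σT⁴, so T = (I/σ)^(1/4) = (4.823×10⁶/(5.670×10⁻⁸))^(1/4) = 3.04×10³ K.

T ≈ 3.04×10³ K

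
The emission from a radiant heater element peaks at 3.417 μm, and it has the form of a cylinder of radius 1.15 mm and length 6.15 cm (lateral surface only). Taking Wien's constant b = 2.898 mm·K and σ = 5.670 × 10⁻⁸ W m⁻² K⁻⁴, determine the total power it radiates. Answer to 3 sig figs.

Wien's law: T = b/λ_max = 2.898×10⁻³/3.417×10⁻⁶ = 848.112 K.
Lateral area A = 2πrL = 2π×1.15×10⁻³×0.0615 = 4.44378×10⁻⁴ m².
Then P = σAT⁴ = 5.670×10⁻⁸×4.44378×10⁻⁴×(848.112)⁴ = 13.0 W.

P ≈ 13.0 W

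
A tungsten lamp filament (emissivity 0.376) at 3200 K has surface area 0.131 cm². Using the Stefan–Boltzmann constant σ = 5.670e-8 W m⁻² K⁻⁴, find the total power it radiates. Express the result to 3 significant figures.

Area A = 0.131 cm² = 1.31×10⁻⁵ m².
P = εσAT⁴ = 0.376 × 5.670×10⁻⁸ × 1.31×10⁻⁵ × (3200)⁴ = 29.3 W.

P ≈ 29.3 W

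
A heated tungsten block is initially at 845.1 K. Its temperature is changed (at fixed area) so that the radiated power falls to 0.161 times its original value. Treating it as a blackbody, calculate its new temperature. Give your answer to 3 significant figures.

T₂ ≈ 535 K

P ∝ T⁴, so T₂/T₁ = (P₂/P₁)^(1/4) = (0.161)^(1/4) = 0.633441.
T₂ = 845.1 × 0.633441 = 535 K.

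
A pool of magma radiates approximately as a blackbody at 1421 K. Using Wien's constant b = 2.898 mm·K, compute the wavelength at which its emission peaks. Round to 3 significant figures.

λ_max ≈ 2.04 μm

Wien's displacement law: λ_max = b/T = (2.898×10⁻³ m·K)/(1421 K) = 2.039×10⁻⁶ m.
That is 2.04 μm, in the infrared range.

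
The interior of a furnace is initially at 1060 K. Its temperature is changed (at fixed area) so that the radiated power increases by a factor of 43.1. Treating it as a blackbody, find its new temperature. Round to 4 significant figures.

P ∝ T⁴, so T₂/T₁ = (P₂/P₁)^(1/4) = (43.1)^(1/4) = 2.56224.
T₂ = 1060 × 2.56224 = 2716 K.

T₂ ≈ 2716 K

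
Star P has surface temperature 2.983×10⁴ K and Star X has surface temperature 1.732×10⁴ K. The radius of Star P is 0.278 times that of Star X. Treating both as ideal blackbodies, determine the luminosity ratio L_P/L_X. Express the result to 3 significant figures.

L_P/L_X ≈ 0.680

L ∝ R²T⁴, so L_P/L_X = (R_P/R_X)²(T_P/T_X)⁴ = (0.278)² × (2.983×10⁴/1.732×10⁴)⁴ = 0.077284 × 8.79876 = 0.680.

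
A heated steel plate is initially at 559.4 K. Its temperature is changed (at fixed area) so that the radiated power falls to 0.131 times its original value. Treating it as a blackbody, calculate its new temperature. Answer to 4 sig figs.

P ∝ T⁴, so T₂/T₁ = (P₂/P₁)^(1/4) = (0.131)^(1/4) = 0.601614.
T₂ = 559.4 × 0.601614 = 336.5 K.

T₂ ≈ 336.5 K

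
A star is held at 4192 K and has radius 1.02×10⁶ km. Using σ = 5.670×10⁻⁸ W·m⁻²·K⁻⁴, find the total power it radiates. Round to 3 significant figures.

P ≈ 2.29×10²⁶ W

Surface area A = 4πR² = 4π(1.02×10⁹ m)² = 1.30741×10¹⁹ m².
P = σAT⁴ = 5.670×10⁻⁸ × 1.30741×10¹⁹ × (4192)⁴ = 2.29×10²⁶ W.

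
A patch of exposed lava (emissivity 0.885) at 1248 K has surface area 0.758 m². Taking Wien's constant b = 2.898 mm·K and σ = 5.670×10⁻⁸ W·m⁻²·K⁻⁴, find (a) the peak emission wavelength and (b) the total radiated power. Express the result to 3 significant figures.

(a) λ_max = b/T = 2.898×10⁻³/1248 = 2.322×10⁻⁶ m = 2.32×10³ nm.
Area A = 0.758 m².
(b) P = εσAT⁴ = 0.885×5.670×10⁻⁸×0.758×(1248)⁴ = 9.23×10⁴ W.

λ_max ≈ 2.32×10³ nm; P ≈ 9.23×10⁴ W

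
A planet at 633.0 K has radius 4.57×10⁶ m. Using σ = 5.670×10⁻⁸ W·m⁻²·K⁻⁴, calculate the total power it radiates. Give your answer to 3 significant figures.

Surface area A = 4πR² = 4π(4.57×10⁶ m)² = 2.62447×10¹⁴ m².
P = σAT⁴ = 5.670×10⁻⁸ × 2.62447×10¹⁴ × (633.0)⁴ = 2.39×10¹⁸ W.

P ≈ 2.39×10¹⁸ W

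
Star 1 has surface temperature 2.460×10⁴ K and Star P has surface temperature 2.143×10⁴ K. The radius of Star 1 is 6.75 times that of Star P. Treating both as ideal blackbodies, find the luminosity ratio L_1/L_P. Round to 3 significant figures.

L_1/L_P ≈ 79.1

L ∝ R²T⁴, so L_1/L_P = (R_1/R_P)²(T_1/T_P)⁴ = (6.75)² × (2.460×10⁴/2.143×10⁴)⁴ = 45.5625 × 1.73641 = 79.1.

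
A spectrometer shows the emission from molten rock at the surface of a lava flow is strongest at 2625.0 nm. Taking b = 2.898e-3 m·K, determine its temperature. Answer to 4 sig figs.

T ≈ 1104 K

Wien's law gives T = b/λ_max = (2.898×10⁻³ m·K)/(2.6250×10⁻⁶ m) = 1104 K.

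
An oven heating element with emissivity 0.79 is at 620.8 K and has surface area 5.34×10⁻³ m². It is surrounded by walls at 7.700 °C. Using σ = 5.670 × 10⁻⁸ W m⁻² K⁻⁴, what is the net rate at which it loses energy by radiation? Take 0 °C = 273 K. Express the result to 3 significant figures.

Surroundings: T = 7.700 °C + 273 = 280.700 K.
Area A = 5.34×10⁻³ m².
Net radiated power P_net = εσA(T⁴ − T₀⁴) = 0.79×5.670×10⁻⁸×5.34×10⁻³×(620.8⁴ − 280.700⁴).
T⁴ − T₀⁴ = 1.48527×10¹¹ − 6.20826×10⁹ = 1.42319×10¹¹ K⁴, so P_net = 34.0 W.

Net loss ≈ 34.0 W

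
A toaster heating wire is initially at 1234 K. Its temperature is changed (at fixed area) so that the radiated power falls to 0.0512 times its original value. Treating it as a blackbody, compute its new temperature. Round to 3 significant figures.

P ∝ T⁴, so T₂/T₁ = (P₂/P₁)^(1/4) = (0.0512)^(1/4) = 0.475683.
T₂ = 1234 × 0.475683 = 587 K.

T₂ ≈ 587 K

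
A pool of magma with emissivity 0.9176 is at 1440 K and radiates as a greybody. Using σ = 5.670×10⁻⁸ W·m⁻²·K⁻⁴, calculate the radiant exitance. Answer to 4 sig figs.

Stefan–Boltzmann: I = εσT⁴ = 0.9176 × 5.670×10⁻⁸ × (1440)⁴ = 2.237×10⁵ W/m².

I ≈ 2.237×10⁵ W/m²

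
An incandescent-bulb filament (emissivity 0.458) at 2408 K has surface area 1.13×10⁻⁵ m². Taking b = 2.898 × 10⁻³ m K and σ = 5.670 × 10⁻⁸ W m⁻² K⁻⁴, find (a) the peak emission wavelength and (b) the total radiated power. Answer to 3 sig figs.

λ_max ≈ 1.20×10³ nm; P ≈ 9.87 W

(a) λ_max = b/T = 2.898×10⁻³/2408 = 1.203×10⁻⁶ m = 1.20×10³ nm.
Area A = 1.13×10⁻⁵ m².
(b) P = εσAT⁴ = 0.458×5.670×10⁻⁸×1.13×10⁻⁵×(2408)⁴ = 9.87 W.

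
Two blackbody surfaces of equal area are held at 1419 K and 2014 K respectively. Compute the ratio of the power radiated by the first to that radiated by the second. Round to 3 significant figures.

P₁/P₂ ≈ 0.246

With equal areas, P₁/P₂ = (T₁/T₂)⁴ = (1419/2014)⁴ = 0.246.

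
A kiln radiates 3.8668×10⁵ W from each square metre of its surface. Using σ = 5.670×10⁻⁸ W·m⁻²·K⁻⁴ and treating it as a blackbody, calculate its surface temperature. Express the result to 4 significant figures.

I = σT⁴, so T = (I/σ)^(1/4) = (3.8668×10⁵/(5.670×10⁻⁸))^(1/4) = 1616 K.

T ≈ 1616 K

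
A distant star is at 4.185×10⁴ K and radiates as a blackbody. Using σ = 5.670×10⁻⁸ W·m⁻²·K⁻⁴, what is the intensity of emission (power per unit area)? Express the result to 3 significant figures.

I ≈ 1.74×10¹¹ W/m²

Stefan–Boltzmann: I = σT⁴ = 5.670×10⁻⁸ × (4.185×10⁴)⁴ = 1.74×10¹¹ W/m².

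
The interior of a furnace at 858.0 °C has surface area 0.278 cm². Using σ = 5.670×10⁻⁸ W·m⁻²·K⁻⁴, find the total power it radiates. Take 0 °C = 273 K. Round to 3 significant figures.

P ≈ 2.58 W

T = 858.0 °C + 273 = 1131.0 K.
Area A = 0.278 cm² = 2.78×10⁻⁵ m².
P = σAT⁴ = 5.670×10⁻⁸ × 2.78×10⁻⁵ × (1131.0)⁴ = 2.58 W.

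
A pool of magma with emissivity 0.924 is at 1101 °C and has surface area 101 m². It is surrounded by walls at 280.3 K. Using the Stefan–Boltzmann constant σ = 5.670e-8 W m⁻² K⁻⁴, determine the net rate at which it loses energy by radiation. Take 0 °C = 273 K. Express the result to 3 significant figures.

Net loss ≈ 1.88×10⁷ W

T = 1101 °C + 273 = 1374 K.
Area A = 101 m².
Net radiated power P_net = εσA(T⁴ − T₀⁴) = 0.924×5.670×10⁻⁸×101×(1374⁴ − 280.3⁴).
T⁴ − T₀⁴ = 3.56408×10¹² − 6.17294×10⁹ = 3.55791×10¹² K⁴, so P_net = 1.88×10⁷ W.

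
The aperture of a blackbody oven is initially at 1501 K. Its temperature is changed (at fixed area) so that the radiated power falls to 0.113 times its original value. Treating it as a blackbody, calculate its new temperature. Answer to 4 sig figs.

T₂ ≈ 870.3 K

P ∝ T⁴, so T₂/T₁ = (P₂/P₁)^(1/4) = (0.113)^(1/4) = 0.579789.
T₂ = 1501 × 0.579789 = 870.3 K.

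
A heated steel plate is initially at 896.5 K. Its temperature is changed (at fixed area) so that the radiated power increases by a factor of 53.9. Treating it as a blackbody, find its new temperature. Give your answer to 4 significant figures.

T₂ ≈ 2429 K

P ∝ T⁴, so T₂/T₁ = (P₂/P₁)^(1/4) = (53.9)^(1/4) = 2.70955.
T₂ = 896.5 × 2.70955 = 2429 K.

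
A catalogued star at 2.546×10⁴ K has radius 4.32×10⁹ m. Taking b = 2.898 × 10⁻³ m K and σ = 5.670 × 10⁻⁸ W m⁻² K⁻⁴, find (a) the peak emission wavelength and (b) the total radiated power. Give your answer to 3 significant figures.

λ_max ≈ 114 nm; P ≈ 5.59×10³⁰ W

(a) λ_max = b/T = 2.898×10⁻³/2.546×10⁴ = 1.138×10⁻⁷ m = 114 nm.
Surface area A = 4πR² = 4π(4.32×10⁹ m)² = 2.34519×10²⁰ m².
(b) P = σAT⁴ = 5.670×10⁻⁸×2.34519×10²⁰×(2.546×10⁴)⁴ = 5.59×10³⁰ W.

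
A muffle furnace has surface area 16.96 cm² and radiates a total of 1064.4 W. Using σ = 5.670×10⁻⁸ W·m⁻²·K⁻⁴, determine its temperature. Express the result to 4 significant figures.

Area A = 16.96 cm² = 1.696×10⁻³ m².
P = σAT⁴ ⇒ T = (P/(σA))^(1/4) = (1064.4/(5.670×10⁻⁸×1.696×10⁻³))^(1/4) = 1824 K.

T ≈ 1824 K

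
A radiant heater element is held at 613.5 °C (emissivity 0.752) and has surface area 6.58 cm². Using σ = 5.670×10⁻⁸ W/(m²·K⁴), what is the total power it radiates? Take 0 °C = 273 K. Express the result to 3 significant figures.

T = 613.5 °C + 273 = 886.5 K.
Area A = 6.58 cm² = 6.58×10⁻⁴ m².
P = εσAT⁴ = 0.752 × 5.670×10⁻⁸ × 6.58×10⁻⁴ × (886.5)⁴ = 17.3 W.

P ≈ 17.3 W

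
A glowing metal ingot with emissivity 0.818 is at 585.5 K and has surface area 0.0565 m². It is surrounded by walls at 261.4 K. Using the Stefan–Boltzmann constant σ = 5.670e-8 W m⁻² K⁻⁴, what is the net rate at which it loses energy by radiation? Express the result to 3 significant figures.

Area A = 0.0565 m².
Net radiated power P_net = εσA(T⁴ − T₀⁴) = 0.818×5.670×10⁻⁸×0.0565×(585.5⁴ − 261.4⁴).
T⁴ − T₀⁴ = 1.17519×10¹¹ − 4.66898×10⁹ = 1.12850×10¹¹ K⁴, so P_net = 296 W.

Net loss ≈ 296 W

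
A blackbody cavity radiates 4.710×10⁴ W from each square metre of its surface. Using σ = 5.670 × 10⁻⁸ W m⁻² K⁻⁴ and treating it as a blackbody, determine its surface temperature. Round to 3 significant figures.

T ≈ 955 K

I = σT⁴, so T = (I/σ)^(1/4) = (4.710×10⁴/(5.670×10⁻⁸))^(1/4) = 955 K.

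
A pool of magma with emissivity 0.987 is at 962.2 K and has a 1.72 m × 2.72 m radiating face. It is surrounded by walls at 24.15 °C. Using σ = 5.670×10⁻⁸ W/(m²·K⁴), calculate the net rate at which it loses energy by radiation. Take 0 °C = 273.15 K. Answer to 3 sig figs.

Net loss ≈ 2.22×10⁵ W

Surroundings: T = 24.15 °C + 273.15 = 297.30 K.
Area A = 1.72 × 2.72 = 4.6784 m².
Net radiated power P_net = εσA(T⁴ − T₀⁴) = 0.987×5.670×10⁻⁸×4.6784×(962.2⁴ − 297.30⁴).
T⁴ − T₀⁴ = 8.57159×10¹¹ − 7.81231×10⁹ = 8.49347×10¹¹ K⁴, so P_net = 2.22×10⁵ W.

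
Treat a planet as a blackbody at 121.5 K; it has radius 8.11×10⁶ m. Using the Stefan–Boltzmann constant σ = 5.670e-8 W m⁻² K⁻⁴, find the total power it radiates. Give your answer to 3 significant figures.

Surface area A = 4πR² = 4π(8.11×10⁶ m)² = 8.26517×10¹⁴ m².
P = σAT⁴ = 5.670×10⁻⁸ × 8.26517×10¹⁴ × (121.5)⁴ = 1.02×10¹⁶ W.

P ≈ 1.02×10¹⁶ W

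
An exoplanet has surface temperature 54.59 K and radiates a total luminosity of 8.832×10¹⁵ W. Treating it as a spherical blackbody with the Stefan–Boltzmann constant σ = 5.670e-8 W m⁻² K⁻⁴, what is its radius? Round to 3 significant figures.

L = 4πR²σT⁴ ⇒ R = √(L/(4πσT⁴)).
σT⁴ = 0.503542 W/m², so R = √(8.832×10¹⁵/(4π×0.503542)) = 3.74×10⁷ m.

R ≈ 3.74×10⁷ m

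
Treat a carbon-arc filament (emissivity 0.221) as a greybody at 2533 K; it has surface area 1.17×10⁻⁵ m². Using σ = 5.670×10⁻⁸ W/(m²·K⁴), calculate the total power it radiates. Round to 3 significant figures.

P ≈ 6.04 W

Area A = 1.17×10⁻⁵ m².
P = εσAT⁴ = 0.221 × 5.670×10⁻⁸ × 1.17×10⁻⁵ × (2533)⁴ = 6.04 W.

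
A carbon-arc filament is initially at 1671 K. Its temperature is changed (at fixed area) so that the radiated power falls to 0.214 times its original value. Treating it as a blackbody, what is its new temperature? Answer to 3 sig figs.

T₂ ≈ 1.14×10³ K

P ∝ T⁴, so T₂/T₁ = (P₂/P₁)^(1/4) = (0.214)^(1/4) = 0.680148.
T₂ = 1671 × 0.680148 = 1.14×10³ K.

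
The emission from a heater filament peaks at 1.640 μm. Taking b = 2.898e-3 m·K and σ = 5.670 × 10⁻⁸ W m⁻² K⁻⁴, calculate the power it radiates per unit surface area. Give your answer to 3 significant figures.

Wien's law: T = b/λ_max = 2.898×10⁻³/1.640×10⁻⁶ = 1767.07 K.
Then I = σT⁴ = 5.670×10⁻⁸×(1767.07)⁴ = 5.53×10⁵ W/m².

I ≈ 5.53×10⁵ W/m²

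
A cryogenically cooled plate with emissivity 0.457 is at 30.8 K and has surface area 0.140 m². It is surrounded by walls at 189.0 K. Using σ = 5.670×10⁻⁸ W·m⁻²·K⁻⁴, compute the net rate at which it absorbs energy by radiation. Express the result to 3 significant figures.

Area A = 0.140 m².
Net radiated power P_net = εσA(T⁴ − T₀⁴) = 0.457×5.670×10⁻⁸×0.140×(30.8⁴ − 189.0⁴).
T⁴ − T₀⁴ = 8.99918×10⁵ − 1.27599×10⁹ = -1.27509×10⁹ K⁴, so P_net = -4.63 W — negative, meaning a net gain of 4.63 W.

Net gain ≈ 4.63 W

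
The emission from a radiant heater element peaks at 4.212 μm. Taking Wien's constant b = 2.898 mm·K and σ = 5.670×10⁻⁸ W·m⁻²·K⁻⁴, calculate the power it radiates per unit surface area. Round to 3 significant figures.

Wien's law: T = b/λ_max = 2.898×10⁻³/4.212×10⁻⁶ = 688.034 K.
Then I = σT⁴ = 5.670×10⁻⁸×(688.034)⁴ = 1.27×10⁴ W/m².

I ≈ 1.27×10⁴ W/m²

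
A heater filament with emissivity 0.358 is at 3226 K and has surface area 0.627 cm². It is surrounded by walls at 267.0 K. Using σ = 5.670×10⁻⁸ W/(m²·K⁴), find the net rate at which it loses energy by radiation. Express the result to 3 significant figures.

Area A = 0.627 cm² = 6.27×10⁻⁵ m².
Net radiated power P_net = εσA(T⁴ − T₀⁴) = 0.358×5.670×10⁻⁸×6.27×10⁻⁵×(3226⁴ − 267.0⁴).
T⁴ − T₀⁴ = 1.08307×10¹⁴ − 5.08212×10⁹ = 1.08302×10¹⁴ K⁴, so P_net = 138 W.

Net loss ≈ 138 W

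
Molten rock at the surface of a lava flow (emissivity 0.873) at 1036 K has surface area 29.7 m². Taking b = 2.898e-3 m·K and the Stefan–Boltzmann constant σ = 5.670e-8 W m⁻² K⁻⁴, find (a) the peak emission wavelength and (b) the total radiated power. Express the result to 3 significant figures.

λ_max ≈ 2.80 μm; P ≈ 1.69×10⁶ W

(a) λ_max = b/T = 2.898×10⁻³/1036 = 2.797×10⁻⁶ m = 2.80 μm.
Area A = 29.7 m².
(b) P = εσAT⁴ = 0.873×5.670×10⁻⁸×29.7×(1036)⁴ = 1.69×10⁶ W.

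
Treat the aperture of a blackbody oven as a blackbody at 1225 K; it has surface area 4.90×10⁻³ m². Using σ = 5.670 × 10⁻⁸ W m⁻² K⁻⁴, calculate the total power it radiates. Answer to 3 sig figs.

Area A = 4.90×10⁻³ m².
P = σAT⁴ = 5.670×10⁻⁸ × 4.90×10⁻³ × (1225)⁴ = 626 W.

P ≈ 626 W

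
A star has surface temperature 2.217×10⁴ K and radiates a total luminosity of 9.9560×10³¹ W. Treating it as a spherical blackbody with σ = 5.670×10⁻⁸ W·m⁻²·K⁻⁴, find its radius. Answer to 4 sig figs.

L = 4πR²σT⁴ ⇒ R = √(L/(4πσT⁴)).
σT⁴ = 1.36976×10¹⁰ W/m², so R = √(9.9560×10³¹/(4π×1.36976×10¹⁰)) = 2.405×10¹⁰ m.

R ≈ 2.405×10¹⁰ m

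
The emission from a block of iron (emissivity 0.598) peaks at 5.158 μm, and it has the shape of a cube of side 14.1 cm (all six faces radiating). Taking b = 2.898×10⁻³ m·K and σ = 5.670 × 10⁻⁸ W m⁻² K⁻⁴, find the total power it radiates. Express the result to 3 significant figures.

P ≈ 403 W

Wien's law: T = b/λ_max = 2.898×10⁻³/5.158×10⁻⁶ = 561.846 K.
Area A = 6s² = 6×(0.141 m)² = 0.119286 m².
Then P = εσAT⁴ = 0.598×5.670×10⁻⁸×0.119286×(561.846)⁴ = 403 W.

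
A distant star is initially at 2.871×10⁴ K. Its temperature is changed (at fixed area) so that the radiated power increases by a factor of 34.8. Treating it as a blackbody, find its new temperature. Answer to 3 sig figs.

T₂ ≈ 6.97×10⁴ K

P ∝ T⁴, so T₂/T₁ = (P₂/P₁)^(1/4) = (34.8)^(1/4) = 2.42882.
T₂ = 2.871×10⁴ × 2.42882 = 6.97×10⁴ K.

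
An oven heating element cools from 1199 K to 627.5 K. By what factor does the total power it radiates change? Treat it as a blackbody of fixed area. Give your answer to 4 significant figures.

P₂/P₁ ≈ 0.07502

P ∝ T⁴, so P₂/P₁ = (T₂/T₁)⁴ = (627.5/1199)⁴ = (0.523353)⁴ = 0.07502.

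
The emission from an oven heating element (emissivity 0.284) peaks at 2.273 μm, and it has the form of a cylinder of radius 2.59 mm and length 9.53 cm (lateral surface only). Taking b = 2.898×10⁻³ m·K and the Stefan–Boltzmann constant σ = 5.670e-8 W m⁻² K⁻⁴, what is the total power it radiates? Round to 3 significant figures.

Wien's law: T = b/λ_max = 2.898×10⁻³/2.273×10⁻⁶ = 1274.97 K.
Lateral area A = 2πrL = 2π×2.59×10⁻³×0.0953 = 1.55086×10⁻³ m².
Then P = εσAT⁴ = 0.284×5.670×10⁻⁸×1.55086×10⁻³×(1274.97)⁴ = 66.0 W.

P ≈ 66.0 W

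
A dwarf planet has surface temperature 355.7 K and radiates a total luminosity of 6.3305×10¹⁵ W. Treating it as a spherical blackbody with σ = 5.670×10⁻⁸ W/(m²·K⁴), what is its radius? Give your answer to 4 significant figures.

L = 4πR²σT⁴ ⇒ R = √(L/(4πσT⁴)).
σT⁴ = 907.650 W/m², so R = √(6.3305×10¹⁵/(4π×907.650)) = 7.450×10⁵ m.

R ≈ 7.450×10⁵ m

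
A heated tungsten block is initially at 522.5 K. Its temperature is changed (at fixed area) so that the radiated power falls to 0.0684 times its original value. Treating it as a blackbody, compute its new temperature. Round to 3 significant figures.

T₂ ≈ 267 K

P ∝ T⁴, so T₂/T₁ = (P₂/P₁)^(1/4) = (0.0684)^(1/4) = 0.511404.
T₂ = 522.5 × 0.511404 = 267 K.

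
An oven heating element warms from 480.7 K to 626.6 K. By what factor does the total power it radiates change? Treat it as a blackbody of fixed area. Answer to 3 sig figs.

P ∝ T⁴, so P₂/P₁ = (T₂/T₁)⁴ = (626.6/480.7)⁴ = (1.30352)⁴ = 2.89.

P₂/P₁ ≈ 2.89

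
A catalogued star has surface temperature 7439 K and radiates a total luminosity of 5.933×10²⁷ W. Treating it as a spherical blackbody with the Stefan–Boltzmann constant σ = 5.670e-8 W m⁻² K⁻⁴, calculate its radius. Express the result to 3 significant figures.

L = 4πR²σT⁴ ⇒ R = √(L/(4πσT⁴)).
σT⁴ = 1.73637×10⁸ W/m², so R = √(5.933×10²⁷/(4π×1.73637×10⁸)) = 1.65×10⁹ m.

R ≈ 1.65×10⁹ m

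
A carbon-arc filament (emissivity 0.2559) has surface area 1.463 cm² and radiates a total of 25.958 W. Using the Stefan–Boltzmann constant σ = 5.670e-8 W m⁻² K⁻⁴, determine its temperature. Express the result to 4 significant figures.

T ≈ 1870 K

Area A = 1.463 cm² = 1.463×10⁻⁴ m².
P = εσAT⁴ ⇒ T = (P/(εσA))^(1/4) = (25.958/(0.2559×5.670×10⁻⁸×1.463×10⁻⁴))^(1/4) = 1870 K.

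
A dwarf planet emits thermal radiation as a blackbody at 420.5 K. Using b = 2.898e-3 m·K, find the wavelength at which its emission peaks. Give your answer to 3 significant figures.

λ_max ≈ 6.89 μm

Wien's displacement law: λ_max = b/T = (2.898×10⁻³ m·K)/(420.5 K) = 6.892×10⁻⁶ m.
That is 6.89 μm, in the infrared range.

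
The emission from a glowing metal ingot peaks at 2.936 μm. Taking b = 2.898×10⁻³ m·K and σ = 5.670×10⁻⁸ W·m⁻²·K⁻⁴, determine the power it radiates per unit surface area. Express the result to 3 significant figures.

I ≈ 5.38×10⁴ W/m²

Wien's law: T = b/λ_max = 2.898×10⁻³/2.936×10⁻⁶ = 987.057 K.
Then I = σT⁴ = 5.670×10⁻⁸×(987.057)⁴ = 5.38×10⁴ W/m².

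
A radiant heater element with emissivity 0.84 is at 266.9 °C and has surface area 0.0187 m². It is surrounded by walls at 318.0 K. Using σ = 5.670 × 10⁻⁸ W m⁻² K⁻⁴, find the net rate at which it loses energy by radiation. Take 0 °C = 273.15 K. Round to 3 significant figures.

Net loss ≈ 66.7 W

T = 266.9 °C + 273.15 = 540.05 K.
Area A = 0.0187 m².
Net radiated power P_net = εσA(T⁴ − T₀⁴) = 0.84×5.670×10⁻⁸×0.0187×(540.05⁴ − 318.0⁴).
T⁴ − T₀⁴ = 8.50621×10¹⁰ − 1.02261×10¹⁰ = 7.48360×10¹⁰ K⁴, so P_net = 66.7 W.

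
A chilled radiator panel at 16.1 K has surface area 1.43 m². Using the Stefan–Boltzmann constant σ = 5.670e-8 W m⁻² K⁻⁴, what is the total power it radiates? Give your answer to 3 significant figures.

Area A = 1.43 m².
P = σAT⁴ = 5.670×10⁻⁸ × 1.43 × (16.1)⁴ = 5.45×10⁻³ W.

P ≈ 5.45×10⁻³ W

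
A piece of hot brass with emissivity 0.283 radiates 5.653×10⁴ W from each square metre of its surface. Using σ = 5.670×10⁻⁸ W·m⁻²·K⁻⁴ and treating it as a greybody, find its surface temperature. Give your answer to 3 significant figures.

T ≈ 1.37×10³ K

I = εσT⁴, so T = (I/εσ)^(1/4) = (5.653×10⁴/(0.283×5.670×10⁻⁸))^(1/4) = 1.37×10³ K.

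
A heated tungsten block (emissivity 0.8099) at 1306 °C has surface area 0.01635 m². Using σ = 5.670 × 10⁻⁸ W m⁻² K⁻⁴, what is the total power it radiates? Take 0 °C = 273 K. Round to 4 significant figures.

P ≈ 4667 W

T = 1306 °C + 273 = 1579 K.
Area A = 0.01635 m².
P = εσAT⁴ = 0.8099 × 5.670×10⁻⁸ × 0.01635 × (1579)⁴ = 4667 W.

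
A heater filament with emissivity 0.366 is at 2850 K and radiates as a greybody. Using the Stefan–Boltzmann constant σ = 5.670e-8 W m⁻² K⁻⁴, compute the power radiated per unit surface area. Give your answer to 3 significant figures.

Stefan–Boltzmann: I = εσT⁴ = 0.366 × 5.670×10⁻⁸ × (2850)⁴ = 1.37×10⁶ W/m².

I ≈ 1.37×10⁶ W/m²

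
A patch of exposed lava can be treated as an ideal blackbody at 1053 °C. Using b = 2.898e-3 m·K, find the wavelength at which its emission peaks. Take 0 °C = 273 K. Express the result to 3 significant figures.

T = 1053 °C + 273 = 1326 K.
Wien's displacement law: λ_max = b/T = (2.898×10⁻³ m·K)/(1326 K) = 2.186×10⁻⁶ m.
That is 2.19×10³ nm, in the infrared range.

λ_max ≈ 2.19×10³ nm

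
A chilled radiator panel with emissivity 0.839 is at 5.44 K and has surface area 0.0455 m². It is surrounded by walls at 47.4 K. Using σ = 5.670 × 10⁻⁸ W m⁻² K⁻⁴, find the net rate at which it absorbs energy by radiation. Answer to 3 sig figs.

Area A = 0.0455 m².
Net radiated power P_net = εσA(T⁴ − T₀⁴) = 0.839×5.670×10⁻⁸×0.0455×(5.44⁴ − 47.4⁴).
T⁴ − T₀⁴ = 875.781 − 5.04793×10⁶ = -5.04705×10⁶ K⁴, so P_net = -0.0109 W — negative, meaning a net gain of 0.0109 W.

Net gain ≈ 0.0109 W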